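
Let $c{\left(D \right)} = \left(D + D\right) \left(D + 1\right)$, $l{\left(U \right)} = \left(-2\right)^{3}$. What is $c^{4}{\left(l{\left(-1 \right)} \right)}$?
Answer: $157351936$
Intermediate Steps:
$l{\left(U \right)} = -8$
$c{\left(D \right)} = 2 D \left(1 + D\right)$
$c^{4}{\left(l{\left(-1 \right)} \right)} = \left(2 \left(-8\right) \left(1 - 8\right)\right)^{4} = \left(2 \left(-8\right) \left(-7\right)\right)^{4} = 112^{4} = 157351936$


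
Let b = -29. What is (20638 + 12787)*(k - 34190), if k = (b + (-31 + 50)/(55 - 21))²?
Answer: -1289822317175/1156 ≈ -1.1158e+9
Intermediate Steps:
k = 935089/1156 (k = (-29 + (-31 + 50)/(55 - 21))² = (-29 + 19/34)² = (-967/34)² = 935089/1156 ≈ 808.90)
(20638 + 12787)*(k - 34190) = (20638 + 12787)*(935089/1156 - 34190) = 33425*(-38588551/1156) = -1289822317175/1156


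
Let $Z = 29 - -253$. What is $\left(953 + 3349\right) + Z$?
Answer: $4584$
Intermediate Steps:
$Z = 282$ ($Z = 29 + 253 = 282$)
$\left(953 + 3349\right) + Z = \left(953 + 3349\right) + 282 = 4302 + 282 = 4584$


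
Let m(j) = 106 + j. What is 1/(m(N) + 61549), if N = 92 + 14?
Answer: 1/61761 ≈ 1.6191e-5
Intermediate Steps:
N = 106
1/(m(N) + 61549) = 1/((106 + 106) + 61549) = 1/(212 + 61549) = 1/61761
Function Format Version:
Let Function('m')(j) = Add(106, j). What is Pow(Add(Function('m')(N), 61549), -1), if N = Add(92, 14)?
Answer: Rational(1, 61761) ≈ 1.6191e-5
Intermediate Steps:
N = 106
Pow(Add(Function('m')(N), 61549), -1) = Pow(Add(Add(106, 106), 61549), -1) = Pow(Add(212, 61549), -1) = Pow(61761, -1) = Rational(1, 61761)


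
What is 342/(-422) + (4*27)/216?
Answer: -131/422 ≈ -0.31043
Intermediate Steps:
342/(-422) + (4*27)/216 = 342*(-1/422) + 108*(1/216) = -171/211 + ½ = -131/422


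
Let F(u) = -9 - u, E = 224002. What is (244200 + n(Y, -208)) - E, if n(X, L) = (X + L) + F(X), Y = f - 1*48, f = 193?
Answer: 19981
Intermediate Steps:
Y = 145 (Y = 193 - 1*48 = 193 - 48 = 145)
n(X, L) = -9 + L (n(X, L) = (X + L) + (-9 - X) = (L + X) + (-9 - X) = -9 + L)
(244200 + n(Y, -208)) - E = (244200 + (-9 - 208)) - 1*224002 = (244200 - 217) - 224002 = 243983 - 224002 = 19981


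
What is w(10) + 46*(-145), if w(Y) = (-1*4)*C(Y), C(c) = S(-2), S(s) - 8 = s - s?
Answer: -6702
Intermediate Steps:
S(s) = 8 (S(s) = 8 + (s - s) = 8 + 0 = 8)
C(c) = 8
w(Y) = -32 (w(Y) = -1*4*8 = -4*8 = -32)
w(10) + 46*(-145) = -32 + 46*(-145) = -32 - 6670 = -6702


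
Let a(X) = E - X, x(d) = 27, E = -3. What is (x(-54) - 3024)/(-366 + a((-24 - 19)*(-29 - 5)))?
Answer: 2997/1831 ≈ 1.6368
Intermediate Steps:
a(X) = -3 - X
(x(-54) - 3024)/(-366 + a((-24 - 19)*(-29 - 5))) = (27 - 3024)/(-366 + (-3 - (-24 - 19)*(-29 - 5))) = -2997/(-366 + (-3 - (-43)*(-34))) = -2997/(-366 + (-3 - 1*1462)) = -2997/(-366 + (-3 - 1462)) = -2997/(-366 - 1465) = -2997/(-1831) = -2997*(-1/1831) = 2997/1831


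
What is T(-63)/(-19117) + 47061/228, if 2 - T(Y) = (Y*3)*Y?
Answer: 300793159/1452892 ≈ 207.03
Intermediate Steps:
T(Y) = 2 - 3*Y² (T(Y) = 2 - Y*3*Y = 2 - 3*Y*Y = 2 - 3*Y²)
T(-63)/(-19117) + 47061/228 = (2 - 3*(-63)²)/(-19117) + 47061/228 = (2 - 3*3969)*(-1/19117) + 47061*(1/228) = (2 - 11907)*(-1/19117) + 15687/76 = -11905*(-1/19117) + 15687/76 = 11905/19117 + 15687/76 = 300793159/1452892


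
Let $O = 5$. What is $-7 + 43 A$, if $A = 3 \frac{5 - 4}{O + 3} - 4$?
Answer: $- \frac{1303}{8} \approx -162.88$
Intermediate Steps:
$A = - \frac{29}{8}$ ($A = 3 \frac{5 - 4}{5 + 3} - 4 = 3 \cdot 1 \cdot \frac{1}{8} - 4 = 3 \cdot \frac{1}{8} - 4 = \frac{3}{8} - 4 = - \frac{29}{8} \approx -3.625$)
$-7 + 43 A = -7 + 43 \left(- \frac{29}{8}\right) = -7 - \frac{1247}{8} = - \frac{1303}{8}$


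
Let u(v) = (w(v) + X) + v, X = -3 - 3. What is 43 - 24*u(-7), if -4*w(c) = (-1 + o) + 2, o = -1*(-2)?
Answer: 373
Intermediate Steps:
o = 2
X = -6
w(c) = -¾ (w(c) = -((-1 + 2) + 2)/4 = -(1 + 2)/4 = -¼*3 = -¾)
u(v) = -27/4 + v (u(v) = (-¾ - 6) + v = -27/4 + v)
43 - 24*u(-7) = 43 - 24*(-27/4 - 7) = 43 - 24*(-55/4) = 43 + 330 = 373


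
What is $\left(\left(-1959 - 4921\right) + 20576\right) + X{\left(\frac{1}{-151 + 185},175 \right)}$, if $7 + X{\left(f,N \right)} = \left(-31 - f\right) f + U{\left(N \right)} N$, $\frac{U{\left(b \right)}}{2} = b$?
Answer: $\frac{86628429}{1156} \approx 74938.0$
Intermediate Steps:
$U{\left(b \right)} = 2 b$
$X{\left(f,N \right)} = -7 + 2 N^{2} + f \left(-31 - f\right)$ ($X{\left(f,N \right)} = -7 + \left(\left(-31 - f\right) f + 2 N N\right) = -7 + \left(f \left(-31 - f\right) + 2 N^{2}\right) = -7 + \left(2 N^{2} + f \left(-31 - f\right)\right) = -7 + 2 N^{2} + f \left(-31 - f\right)$)
$\left(\left(-1959 - 4921\right) + 20576\right) + X{\left(\frac{1}{-151 + 185},175 \right)} = \left(\left(-1959 - 4921\right) + 20576\right) - \left(7 - 61250 + \left(\frac{1}{-151 + 185}\right)^{2} + \frac{31}{-151 + 185}\right) = \left(-6880 + 20576\right) - \left(-61243 + \frac{31}{34} + \left(\frac{1}{34}\right)^{2}\right) = 13696 - - \frac{70795853}{1156} = 13696 + \frac{70795853}{1156} = \frac{86628429}{1156}$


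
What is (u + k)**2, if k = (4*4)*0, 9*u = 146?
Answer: 21316/81 ≈ 263.16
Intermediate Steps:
u = 146/9 (u = (1/9)*146 = 146/9 ≈ 16.222)
k = 0 (k = 16*0 = 0)
(u + k)**2 = (146/9 + 0)**2 = (146/9)**2 = 21316/81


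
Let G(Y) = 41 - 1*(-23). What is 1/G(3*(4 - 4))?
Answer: 1/64 ≈ 0.015625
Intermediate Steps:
G(Y) = 64 (G(Y) = 41 + 23 = 64)
1/G(3*(4 - 4)) = 1/64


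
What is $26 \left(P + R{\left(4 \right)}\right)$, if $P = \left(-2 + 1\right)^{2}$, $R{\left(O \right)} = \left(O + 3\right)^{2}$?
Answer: $1300$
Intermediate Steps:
$R{\left(O \right)} = \left(3 + O\right)^{2}$
$P = 1$ ($P = \left(-1\right)^{2} = 1$)
$26 \left(P + R{\left(4 \right)}\right) = 26 \left(1 + \left(3 + 4\right)^{2}\right) = 26 \left(1 + 7^{2}\right) = 26 \left(1 + 49\right) = 26 \cdot 50 = 1300$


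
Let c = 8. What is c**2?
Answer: 64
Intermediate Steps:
c**2 = 8**2 = 64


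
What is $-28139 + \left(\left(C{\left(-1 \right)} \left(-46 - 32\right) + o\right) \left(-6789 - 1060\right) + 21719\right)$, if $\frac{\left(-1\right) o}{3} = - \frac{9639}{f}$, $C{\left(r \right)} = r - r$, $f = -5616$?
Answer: $\frac{7070919}{208} \approx 33995.0$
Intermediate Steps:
$C{\left(r \right)} = 0$
$o = - \frac{1071}{208}$ ($o = - 3 \left(- \frac{9639}{-5616}\right) = - 3 \left(\left(-9639\right) \left(- \frac{1}{5616}\right)\right) = \left(-3\right) \frac{357}{208} = - \frac{1071}{208} \approx -5.149$)
$-28139 + \left(\left(C{\left(-1 \right)} \left(-46 - 32\right) + o\right) \left(-6789 - 1060\right) + 21719\right) = -28139 + \left(\left(0 \left(-46 - 32\right) - \frac{1071}{208}\right) \left(-6789 - 1060\right) + 21719\right) = -28139 + \left(\left(0 \left(-78\right) - \frac{1071}{208}\right) \left(-7849\right) + 21719\right) = -28139 + \left(\left(0 - \frac{1071}{208}\right) \left(-7849\right) + 21719\right) = -28139 + \left(\left(- \frac{1071}{208}\right) \left(-7849\right) + 21719\right) = -28139 + \left(\frac{8406279}{208} + 21719\right) = -28139 + \frac{12923831}{208} = \frac{7070919}{208}$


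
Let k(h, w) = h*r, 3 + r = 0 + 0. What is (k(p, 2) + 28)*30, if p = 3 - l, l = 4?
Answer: 930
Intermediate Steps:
p = -1 (p = 3 - 1*4 = 3 - 4 = -1)
r = -3 (r = -3 + (0 + 0) = -3 + 0 = -3)
k(h, w) = -3*h (k(h, w) = h*(-3) = -3*h)
(k(p, 2) + 28)*30 = (-3*(-1) + 28)*30 = (3 + 28)*30 = 31*30 = 930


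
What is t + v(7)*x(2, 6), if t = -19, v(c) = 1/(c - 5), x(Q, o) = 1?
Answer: -37/2 ≈ -18.500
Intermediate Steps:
v(c) = 1/(-5 + c)
t + v(7)*x(2, 6) = -19 + 1/(-5 + 7) = -19 + 1/2 = -37/2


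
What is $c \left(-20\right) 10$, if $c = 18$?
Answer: $-3600$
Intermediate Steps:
$c \left(-20\right) 10 = 18 \left(-20\right) 10 = \left(-360\right) 10 = -3600$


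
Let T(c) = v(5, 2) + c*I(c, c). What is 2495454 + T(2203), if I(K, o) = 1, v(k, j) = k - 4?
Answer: 2497658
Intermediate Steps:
v(k, j) = -4 + k
T(c) = 1 + c (T(c) = (-4 + 5) + c*1 = 1 + c)
2495454 + T(2203) = 2495454 + (1 + 2203) = 2495454 + 2204 = 2497658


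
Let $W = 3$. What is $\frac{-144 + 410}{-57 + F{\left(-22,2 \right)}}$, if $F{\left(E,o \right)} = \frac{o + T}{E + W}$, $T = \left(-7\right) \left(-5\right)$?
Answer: $- \frac{361}{80} \approx -4.5125$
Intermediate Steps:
$T = 35$
$F{\left(E,o \right)} = \frac{35 + o}{3 + E}$ ($F{\left(E,o \right)} = \frac{o + 35}{E + 3} = \frac{35 + o}{3 + E}$)
$\frac{-144 + 410}{-57 + F{\left(-22,2 \right)}} = \frac{-144 + 410}{-57 + \frac{35 + 2}{3 - 22}} = \frac{266}{-57 + \frac{1}{-19} \cdot 37} = \frac{266}{-57 - \frac{37}{19}} = \frac{266}{- \frac{1120}{19}} = 266 \left(- \frac{19}{1120}\right) = - \frac{361}{80}$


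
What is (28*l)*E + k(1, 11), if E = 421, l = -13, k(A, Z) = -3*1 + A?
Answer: -153246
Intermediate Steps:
k(A, Z) = -3 + A
(28*l)*E + k(1, 11) = (28*(-13))*421 + (-3 + 1) = -364*421 - 2 = -153244 - 2 = -153246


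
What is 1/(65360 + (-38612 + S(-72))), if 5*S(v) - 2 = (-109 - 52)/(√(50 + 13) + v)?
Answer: 489217410/13086004450099 - 345*√7/13086004450099 ≈ 3.7385e-5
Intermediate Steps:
S(v) = ⅖ - 161/(5*(v + 3*√7)) (S(v) = ⅖ + ((-109 - 52)/(√(50 + 13) + v))/5 = ⅖ + (-161/(√63 + v))/5 = ⅖ + (-161/(3*√7 + v))/5 = ⅖ + (-161/(v + 3*√7))/5 = ⅖ - 161/(5*(v + 3*√7)))
1/(65360 + (-38612 + S(-72))) = 1/(65360 + (-38612 + (-161 + 2*(-72) + 6*√7)/(5*(-72 + 3*√7)))) = 1/(65360 + (-38612 + (-161 - 144 + 6*√7)/(5*(-72 + 3*√7)))) = 1/(65360 + (-38612 + (-305 + 6*√7)/(5*(-72 + 3*√7)))) = 1/(26748 + (-305 + 6*√7)/(5*(-72 + 3*√7)))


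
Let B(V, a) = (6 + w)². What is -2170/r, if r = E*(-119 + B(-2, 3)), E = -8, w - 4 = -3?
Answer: -31/8 ≈ -3.8750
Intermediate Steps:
w = 1 (w = 4 - 3 = 1)
B(V, a) = 49 (B(V, a) = (6 + 1)² = 7² = 49)
r = 560 (r = -8*(-119 + 49) = -8*(-70) = 560)
-2170/r = -2170/560 = -2170*1/560 = -31/8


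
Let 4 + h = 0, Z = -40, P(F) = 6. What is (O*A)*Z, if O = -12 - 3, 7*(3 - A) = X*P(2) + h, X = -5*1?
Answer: 33000/7 ≈ 4714.3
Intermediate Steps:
X = -5
h = -4 (h = -4 + 0 = -4)
A = 55/7 (A = 3 - (-5*6 - 4)/7 = 3 - (-30 - 4)/7 = 3 - 1/7*(-34) = 3 + 34/7 = 55/7 ≈ 7.8571)
O = -15
(O*A)*Z = -15*55/7*(-40) = -825/7*(-40) = 33000/7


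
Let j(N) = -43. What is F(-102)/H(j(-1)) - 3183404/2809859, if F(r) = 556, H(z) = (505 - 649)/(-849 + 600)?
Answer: 32379142435/33718308 ≈ 960.28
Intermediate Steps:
H(z) = 48/83 (H(z) = -144/(-249) = -144*(-1/249) = 48/83)
F(-102)/H(j(-1)) - 3183404/2809859 = 556/(48/83) - 3183404/2809859 = 556*(83/48) - 3183404*1/2809859 = 11537/12 - 3183404/2809859 = 32379142435/33718308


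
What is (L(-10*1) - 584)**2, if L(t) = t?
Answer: 352836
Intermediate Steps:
(L(-10*1) - 584)**2 = (-10*1 - 584)**2 = (-10 - 584)**2 = (-594)**2 = 352836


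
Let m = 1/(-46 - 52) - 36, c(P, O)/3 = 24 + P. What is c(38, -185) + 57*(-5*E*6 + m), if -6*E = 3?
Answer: -99135/98 ≈ -1011.6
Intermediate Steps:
E = -½ (E = -⅙*3 = -½ ≈ -0.50000)
c(P, O) = 72 + 3*P (c(P, O) = 3*(24 + P) = 72 + 3*P)
m = -3529/98 (m = 1/(-98) - 36 = -1/98 - 36 = -3529/98 ≈ -36.010)
c(38, -185) + 57*(-5*E*6 + m) = (72 + 3*38) + 57*(-5*(-½)*6 - 3529/98) = (72 + 114) + 57*((5/2)*6 - 3529/98) = 186 + 57*(15 - 3529/98) = 186 + 57*(-2059/98) = 186 - 117363/98 = -99135/98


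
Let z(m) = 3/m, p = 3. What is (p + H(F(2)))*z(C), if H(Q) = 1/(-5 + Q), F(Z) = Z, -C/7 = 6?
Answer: -4/21 ≈ -0.19048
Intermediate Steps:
C = -42 (C = -7*6 = -42)
(p + H(F(2)))*z(C) = (3 + 1/(-5 + 2))*(3/(-42)) = (3 + 1/(-3))*(3*(-1/42)) = (3 - 1/3)*(-1/14) = (8/3)*(-1/14) = -4/21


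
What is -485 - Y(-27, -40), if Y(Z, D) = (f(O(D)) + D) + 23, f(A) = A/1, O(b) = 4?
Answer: -472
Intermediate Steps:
f(A) = A (f(A) = A*1 = A)
Y(Z, D) = 27 + D (Y(Z, D) = (4 + D) + 23 = 27 + D)
-485 - Y(-27, -40) = -485 - (27 - 40) = -485 - 1*(-13) = -485 + 13 = -472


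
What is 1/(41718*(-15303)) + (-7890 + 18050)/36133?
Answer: 6486251192507/23067688547682 ≈ 0.28118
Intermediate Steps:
1/(41718*(-15303)) + (-7890 + 18050)/36133 = (1/41718)*(-1/15303) + 10160*(1/36133) = -1/638410554 + 10160/36133 = 6486251192507/23067688547682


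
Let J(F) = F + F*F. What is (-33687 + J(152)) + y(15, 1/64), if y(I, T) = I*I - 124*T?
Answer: -163327/16 ≈ -10208.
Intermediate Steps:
J(F) = F + F**2
y(I, T) = I**2 - 124*T
(-33687 + J(152)) + y(15, 1/64) = (-33687 + 152*(1 + 152)) + (15**2 - 124/64) = (-33687 + 152*153) + (225 - 124*1/64) = (-33687 + 23256) + (225 - 31/16) = -10431 + 3569/16 = -163327/16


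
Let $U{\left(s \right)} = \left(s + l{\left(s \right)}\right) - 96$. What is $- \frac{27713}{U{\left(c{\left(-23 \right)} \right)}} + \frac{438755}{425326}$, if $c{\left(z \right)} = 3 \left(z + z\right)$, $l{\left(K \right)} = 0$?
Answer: $\frac{2972432027}{24881571} \approx 119.46$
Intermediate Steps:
$c{\left(z \right)} = 6 z$ ($c{\left(z \right)} = 3 \cdot 2 z = 6 z$)
$U{\left(s \right)} = -96 + s$ ($U{\left(s \right)} = \left(s + 0\right) - 96 = s - 96 = -96 + s$)
$- \frac{27713}{U{\left(c{\left(-23 \right)} \right)}} + \frac{438755}{425326} = - \frac{27713}{-96 + 6 \left(-23\right)} + \frac{438755}{425326} = - \frac{27713}{-96 - 138} + 438755 \cdot \frac{1}{425326} = - \frac{27713}{-234} + \frac{438755}{425326} = \left(-27713\right) \left(- \frac{1}{234}\right) + \frac{438755}{425326} = \frac{27713}{234} + \frac{438755}{425326} = \frac{2972432027}{24881571}$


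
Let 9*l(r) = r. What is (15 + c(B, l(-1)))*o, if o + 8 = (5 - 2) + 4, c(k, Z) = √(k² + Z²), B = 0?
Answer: -136/9 ≈ -15.111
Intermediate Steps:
l(r) = r/9
c(k, Z) = √(Z² + k²)
o = -1 (o = -8 + ((5 - 2) + 4) = -8 + (3 + 4) = -8 + 7 = -1)
(15 + c(B, l(-1)))*o = (15 + √(((⅑)*(-1))² + 0²))*(-1) = (15 + √((-⅑)² + 0))*(-1) = (15 + √(1/81 + 0))*(-1) = (15 + √(1/81))*(-1) = (15 + ⅑)*(-1) = (136/9)*(-1) = -136/9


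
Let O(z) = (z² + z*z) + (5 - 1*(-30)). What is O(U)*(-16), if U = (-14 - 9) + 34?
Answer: -4432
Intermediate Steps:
U = 11 (U = -23 + 34 = 11)
O(z) = 35 + 2*z² (O(z) = (z² + z²) + (5 + 30) = 2*z² + 35 = 35 + 2*z²)
O(U)*(-16) = (35 + 2*11²)*(-16) = (35 + 2*121)*(-16) = (35 + 242)*(-16) = 277*(-16) = -4432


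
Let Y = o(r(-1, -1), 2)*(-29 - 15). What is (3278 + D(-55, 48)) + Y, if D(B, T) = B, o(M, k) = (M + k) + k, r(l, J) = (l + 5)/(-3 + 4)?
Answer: 2871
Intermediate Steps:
r(l, J) = 5 + l (r(l, J) = (5 + l)/1 = (5 + l)*1 = 5 + l)
o(M, k) = M + 2*k
Y = -352 (Y = ((5 - 1) + 2*2)*(-29 - 15) = (4 + 4)*(-44) = 8*(-44) = -352)
(3278 + D(-55, 48)) + Y = (3278 - 55) - 352 = 3223 - 352 = 2871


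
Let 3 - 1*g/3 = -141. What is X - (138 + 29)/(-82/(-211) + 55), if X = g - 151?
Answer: 3248810/11687 ≈ 277.98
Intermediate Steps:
g = 432 (g = 9 - 3*(-141) = 9 + 423 = 432)
X = 281 (X = 432 - 151 = 281)
X - (138 + 29)/(-82/(-211) + 55) = 281 - (138 + 29)/(-82/(-211) + 55) = 281 - 167/(-82*(-1/211) + 55) = 281 - 167/(82/211 + 55) = 281 - 167/11687/211 = 281 - 167*211/11687 = 281 - 1*35237/11687 = 281 - 35237/11687 = 3248810/11687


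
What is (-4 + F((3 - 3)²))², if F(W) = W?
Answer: 16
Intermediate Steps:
(-4 + F((3 - 3)²))² = (-4 + (3 - 3)²)² = (-4 + 0²)² = (-4 + 0)² = (-4)² = 16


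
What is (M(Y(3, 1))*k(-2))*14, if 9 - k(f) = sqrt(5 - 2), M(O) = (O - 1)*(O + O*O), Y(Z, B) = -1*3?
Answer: -3024 + 336*sqrt(3) ≈ -2442.0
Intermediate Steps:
Y(Z, B) = -3
M(O) = (-1 + O)*(O + O**2)
k(f) = 9 - sqrt(3) (k(f) = 9 - sqrt(5 - 2) = 9 - sqrt(3))
(M(Y(3, 1))*k(-2))*14 = (((-3)**3 - 1*(-3))*(9 - sqrt(3)))*14 = ((-27 + 3)*(9 - sqrt(3)))*14 = -24*(9 - sqrt(3))*14 = (-216 + 24*sqrt(3))*14 = -3024 + 336*sqrt(3)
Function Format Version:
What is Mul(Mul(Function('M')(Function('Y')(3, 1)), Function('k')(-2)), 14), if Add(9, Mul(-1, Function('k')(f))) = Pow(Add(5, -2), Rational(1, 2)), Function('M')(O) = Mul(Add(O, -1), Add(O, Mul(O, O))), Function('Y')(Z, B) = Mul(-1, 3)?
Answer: Add(-3024, Mul(336, Pow(3, Rational(1, 2)))) ≈ -2442.0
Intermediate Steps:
Function('Y')(Z, B) = -3
Function('M')(O) = Mul(Add(-1, O), Add(O, Pow(O, 2)))
Function('k')(f) = Add(9, Mul(-1, Pow(3, Rational(1, 2)))) (Function('k')(f) = Add(9, Mul(-1, Pow(Add(5, -2), Rational(1, 2)))) = Add(9, Mul(-1, Pow(3, Rational(1, 2)))))
Mul(Mul(Function('M')(Function('Y')(3, 1)), Function('k')(-2)), 14) = Mul(Mul(Add(Pow(-3, 3), Mul(-1, -3)), Add(9, Mul(-1, Pow(3, Rational(1, 2))))), 14) = Mul(Mul(Add(-27, 3), Add(9, Mul(-1, Pow(3, Rational(1, 2))))), 14) = Mul(Mul(-24, Add(9, Mul(-1, Pow(3, Rational(1, 2))))), 14) = Mul(Add(-216, Mul(24, Pow(3, Rational(1, 2)))), 14) = Add(-3024, Mul(336, Pow(3, Rational(1, 2))))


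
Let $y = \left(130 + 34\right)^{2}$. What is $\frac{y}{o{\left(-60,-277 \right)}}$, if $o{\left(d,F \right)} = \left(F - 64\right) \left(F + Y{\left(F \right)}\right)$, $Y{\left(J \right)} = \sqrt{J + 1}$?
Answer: $\frac{7450192}{26258705} + \frac{53792 i \sqrt{69}}{26258705} \approx 0.28372 + 0.017016 i$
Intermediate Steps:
$Y{\left(J \right)} = \sqrt{1 + J}$
$o{\left(d,F \right)} = \left(-64 + F\right) \left(F + \sqrt{1 + F}\right)$ ($o{\left(d,F \right)} = \left(F - 64\right) \left(F + \sqrt{1 + F}\right) = \left(-64 + F\right) \left(F + \sqrt{1 + F}\right)$)
$y = 26896$ ($y = 164^{2} = 26896$)
$\frac{y}{o{\left(-60,-277 \right)}} = \frac{26896}{\left(-277\right)^{2} - -17728 - 64 \sqrt{1 - 277} - 277 \sqrt{1 - 277}} = \frac{26896}{76729 + 17728 - 64 \sqrt{-276} - 277 \sqrt{-276}} = \frac{26896}{76729 + 17728 - 64 \cdot 2 i \sqrt{69} - 277 \cdot 2 i \sqrt{69}} = \frac{26896}{76729 + 17728 - 128 i \sqrt{69} - 554 i \sqrt{69}} = \frac{26896}{94457 - 682 i \sqrt{69}}$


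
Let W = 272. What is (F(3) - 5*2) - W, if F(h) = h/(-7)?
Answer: -1977/7 ≈ -282.43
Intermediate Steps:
F(h) = -h/7 (F(h) = h*(-⅐) = -h/7)
(F(3) - 5*2) - W = (-⅐*3 - 5*2) - 1*272 = (-3/7 - 10) - 272 = -73/7 - 272 = -1977/7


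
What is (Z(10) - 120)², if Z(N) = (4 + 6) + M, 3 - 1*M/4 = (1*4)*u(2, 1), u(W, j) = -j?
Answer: 6724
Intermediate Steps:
M = 28 (M = 12 - 4*1*4*(-1*1) = 12 - 16*(-1) = 12 - 4*(-4) = 12 + 16 = 28)
Z(N) = 38 (Z(N) = (4 + 6) + 28 = 10 + 28 = 38)
(Z(10) - 120)² = (38 - 120)² = (-82)² = 6724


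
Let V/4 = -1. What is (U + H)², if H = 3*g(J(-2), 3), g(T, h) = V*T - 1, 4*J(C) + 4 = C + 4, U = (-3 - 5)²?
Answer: 4489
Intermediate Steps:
V = -4 (V = 4*(-1) = -4)
U = 64 (U = (-8)² = 64)
J(C) = C/4 (J(C) = -1 + (C + 4)/4 = -1 + (4 + C)/4 = -1 + (1 + C/4) = C/4)
g(T, h) = -1 - 4*T (g(T, h) = -4*T - 1 = -1 - 4*T)
H = 3 (H = 3*(-1 - (-2)) = 3*(-1 - 4*(-½)) = 3*(-1 + 2) = 3*1 = 3)
(U + H)² = (64 + 3)² = 67² = 4489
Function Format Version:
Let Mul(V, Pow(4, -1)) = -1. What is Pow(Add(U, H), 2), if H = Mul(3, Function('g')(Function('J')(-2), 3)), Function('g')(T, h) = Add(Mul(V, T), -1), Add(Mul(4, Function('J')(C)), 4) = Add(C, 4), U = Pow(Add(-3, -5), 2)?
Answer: 4489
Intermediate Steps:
V = -4 (V = Mul(4, -1) = -4)
U = 64 (U = Pow(-8, 2) = 64)
Function('J')(C) = Mul(Rational(1, 4), C) (Function('J')(C) = Add(-1, Mul(Rational(1, 4), Add(C, 4))) = Add(-1, Mul(Rational(1, 4), Add(4, C))) = Add(-1, Add(1, Mul(Rational(1, 4), C))) = Mul(Rational(1, 4), C))
Function('g')(T, h) = Add(-1, Mul(-4, T)) (Function('g')(T, h) = Add(Mul(-4, T), -1) = Add(-1, Mul(-4, T)))
H = 3 (H = Mul(3, Add(-1, Mul(-4, Mul(Rational(1, 4), -2)))) = Mul(3, Add(-1, Mul(-4, Rational(-1, 2)))) = Mul(3, Add(-1, 2)) = Mul(3, 1) = 3)
Pow(Add(U, H), 2) = Pow(Add(64, 3), 2) = Pow(67, 2) = 4489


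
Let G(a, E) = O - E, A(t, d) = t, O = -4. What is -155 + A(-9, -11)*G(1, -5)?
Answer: -164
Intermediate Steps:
G(a, E) = -4 - E
-155 + A(-9, -11)*G(1, -5) = -155 - 9*(-4 - 1*(-5)) = -155 - 9*(-4 + 5) = -155 - 9*1 = -155 - 9 = -164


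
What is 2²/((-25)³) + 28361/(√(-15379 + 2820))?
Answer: -4/15625 - 28361*I*√12559/12559 ≈ -0.000256 - 253.07*I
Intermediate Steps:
2²/((-25)³) + 28361/(√(-15379 + 2820)) = 4/(-15625) + 28361/(√(-12559)) = 4*(-1/15625) + 28361/((I*√12559)) = -4/15625 + 28361*(-I*√12559/12559) = -4/15625 - 28361*I*√12559/12559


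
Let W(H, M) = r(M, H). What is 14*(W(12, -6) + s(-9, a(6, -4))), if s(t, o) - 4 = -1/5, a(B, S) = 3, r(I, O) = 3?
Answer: 476/5 ≈ 95.200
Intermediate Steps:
W(H, M) = 3
s(t, o) = 19/5 (s(t, o) = 4 - 1/5 = 4 - 1*⅕ = 4 - ⅕ = 19/5)
14*(W(12, -6) + s(-9, a(6, -4))) = 14*(3 + 19/5) = 14*(34/5) = 476/5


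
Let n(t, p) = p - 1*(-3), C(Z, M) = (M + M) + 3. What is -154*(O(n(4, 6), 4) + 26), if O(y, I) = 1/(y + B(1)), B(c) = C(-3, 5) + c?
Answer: -92246/23 ≈ -4010.7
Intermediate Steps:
C(Z, M) = 3 + 2*M (C(Z, M) = 2*M + 3 = 3 + 2*M)
n(t, p) = 3 + p (n(t, p) = p + 3 = 3 + p)
B(c) = 13 + c (B(c) = (3 + 2*5) + c = (3 + 10) + c = 13 + c)
O(y, I) = 1/(14 + y) (O(y, I) = 1/(y + (13 + 1)) = 1/(y + 14) = 1/(14 + y))
-154*(O(n(4, 6), 4) + 26) = -154*(1/(14 + (3 + 6)) + 26) = -154*(1/(14 + 9) + 26) = -154*(1/23 + 26) = -154*599/23 = -92246/23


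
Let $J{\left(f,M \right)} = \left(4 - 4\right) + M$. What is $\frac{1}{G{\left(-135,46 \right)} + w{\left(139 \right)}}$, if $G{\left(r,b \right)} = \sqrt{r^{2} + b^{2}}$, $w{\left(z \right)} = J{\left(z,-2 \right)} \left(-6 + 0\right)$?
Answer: $- \frac{12}{20197} + \frac{\sqrt{20341}}{20197} \approx 0.0064674$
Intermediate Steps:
$J{\left(f,M \right)} = M$ ($J{\left(f,M \right)} = 0 + M = M$)
$w{\left(z \right)} = 12$ ($w{\left(z \right)} = - 2 \left(-6 + 0\right) = \left(-2\right) \left(-6\right) = 12$)
$G{\left(r,b \right)} = \sqrt{b^{2} + r^{2}}$
$\frac{1}{G{\left(-135,46 \right)} + w{\left(139 \right)}} = \frac{1}{\sqrt{46^{2} + \left(-135\right)^{2}} + 12} = \frac{1}{\sqrt{2116 + 18225} + 12} = \frac{1}{\sqrt{20341} + 12} = \frac{1}{12 + \sqrt{20341}}$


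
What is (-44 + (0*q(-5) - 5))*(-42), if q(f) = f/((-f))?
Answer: 2058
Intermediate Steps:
q(f) = -1 (q(f) = f*(-1/f) = -1)
(-44 + (0*q(-5) - 5))*(-42) = (-44 + (0*(-1) - 5))*(-42) = (-44 + (0 - 5))*(-42) = (-44 - 5)*(-42) = -49*(-42) = 2058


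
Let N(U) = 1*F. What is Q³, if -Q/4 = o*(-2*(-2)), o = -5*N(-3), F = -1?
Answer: -512000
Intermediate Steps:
N(U) = -1 (N(U) = 1*(-1) = -1)
o = 5 (o = -5*(-1) = 5)
Q = -80 (Q = -20*(-2*(-2)) = -20*4 = -4*20 = -80)
Q³ = (-80)³ = -512000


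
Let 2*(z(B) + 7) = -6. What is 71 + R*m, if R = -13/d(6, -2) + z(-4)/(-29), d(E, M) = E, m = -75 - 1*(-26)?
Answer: 27887/174 ≈ 160.27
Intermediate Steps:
z(B) = -10 (z(B) = -7 + (½)*(-6) = -7 - 3 = -10)
m = -49 (m = -75 + 26 = -49)
R = -317/174 (R = -13/6 - 10/(-29) = -13*⅙ - 10*(-1/29) = -13/6 + 10/29 = -317/174 ≈ -1.8218)
71 + R*m = 71 - 317/174*(-49) = 71 + 15533/174 = 27887/174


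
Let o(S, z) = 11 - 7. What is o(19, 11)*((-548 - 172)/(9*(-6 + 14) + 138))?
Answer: -96/7 ≈ -13.714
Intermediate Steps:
o(S, z) = 4
o(19, 11)*((-548 - 172)/(9*(-6 + 14) + 138)) = 4*((-548 - 172)/(9*(-6 + 14) + 138)) = 4*(-720/(9*8 + 138)) = 4*(-720/(72 + 138)) = 4*(-720/210) = 4*(-720*1/210) = 4*(-24/7) = -96/7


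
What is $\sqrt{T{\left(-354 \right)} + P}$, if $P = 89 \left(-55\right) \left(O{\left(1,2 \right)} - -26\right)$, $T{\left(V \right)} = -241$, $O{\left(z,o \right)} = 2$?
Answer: $i \sqrt{137301} \approx 370.54 i$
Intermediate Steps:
$P = -137060$ ($P = 89 \left(-55\right) \left(2 - -26\right) = - 4895 \left(2 + \left(-10 + 36\right)\right) = - 4895 \left(2 + 26\right) = \left(-4895\right) 28 = -137060$)
$\sqrt{T{\left(-354 \right)} + P} = \sqrt{-241 - 137060} = \sqrt{-137301} = i \sqrt{137301}$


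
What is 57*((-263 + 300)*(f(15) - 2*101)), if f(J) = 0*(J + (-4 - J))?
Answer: -426018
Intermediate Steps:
f(J) = 0 (f(J) = 0*(-4) = 0)
57*((-263 + 300)*(f(15) - 2*101)) = 57*((-263 + 300)*(0 - 2*101)) = 57*(37*(0 - 202)) = 57*(37*(-202)) = 57*(-7474) = -426018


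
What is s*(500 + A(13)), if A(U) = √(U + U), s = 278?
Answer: 139000 + 278*√26 ≈ 1.4042e+5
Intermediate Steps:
A(U) = √2*√U (A(U) = √(2*U) = √2*√U)
s*(500 + A(13)) = 278*(500 + √2*√13) = 278*(500 + √26) = 139000 + 278*√26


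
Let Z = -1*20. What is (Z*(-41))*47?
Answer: 38540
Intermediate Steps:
Z = -20
(Z*(-41))*47 = -20*(-41)*47 = 820*47 = 38540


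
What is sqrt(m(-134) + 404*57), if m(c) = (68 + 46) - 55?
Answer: sqrt(23087) ≈ 151.94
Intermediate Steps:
m(c) = 59 (m(c) = 114 - 55 = 59)
sqrt(m(-134) + 404*57) = sqrt(59 + 404*57) = sqrt(59 + 23028) = sqrt(23087)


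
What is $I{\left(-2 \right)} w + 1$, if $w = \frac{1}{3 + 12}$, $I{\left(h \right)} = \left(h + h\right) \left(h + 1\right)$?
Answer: $\frac{19}{15} \approx 1.2667$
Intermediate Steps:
$I{\left(h \right)} = 2 h \left(1 + h\right)$
$w = \frac{1}{15} \approx 0.066667$
$I{\left(-2 \right)} w + 1 = 2 \left(-2\right) \left(1 - 2\right) \frac{1}{15} + 1 = 2 \left(-2\right) \left(-1\right) \frac{1}{15} + 1 = 4 \cdot \frac{1}{15} + 1 = \frac{4}{15} + 1 = \frac{19}{15}$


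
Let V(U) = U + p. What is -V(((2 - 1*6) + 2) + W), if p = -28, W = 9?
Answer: 21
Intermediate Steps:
V(U) = -28 + U (V(U) = U - 28 = -28 + U)
-V(((2 - 1*6) + 2) + W) = -(-28 + (((2 - 1*6) + 2) + 9)) = -(-28 + (((2 - 6) + 2) + 9)) = -(-28 + ((-4 + 2) + 9)) = -(-28 + (-2 + 9)) = -(-28 + 7) = -1*(-21) = 21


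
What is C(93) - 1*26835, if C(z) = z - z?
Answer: -26835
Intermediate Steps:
C(z) = 0
C(93) - 1*26835 = 0 - 1*26835 = 0 - 26835 = -26835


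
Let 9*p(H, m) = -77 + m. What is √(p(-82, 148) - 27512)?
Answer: I*√247537/3 ≈ 165.84*I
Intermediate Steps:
p(H, m) = -77/9 + m/9 (p(H, m) = (-77 + m)/9 = -77/9 + m/9)
√(p(-82, 148) - 27512) = √((-77/9 + (⅑)*148) - 27512) = √((-77/9 + 148/9) - 27512) = √(71/9 - 27512) = √(-247537/9) = I*√247537/3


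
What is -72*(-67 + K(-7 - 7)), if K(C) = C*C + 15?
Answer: -10368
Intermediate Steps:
K(C) = 15 + C² (K(C) = C² + 15 = 15 + C²)
-72*(-67 + K(-7 - 7)) = -72*(-67 + (15 + (-7 - 7)²)) = -72*(-67 + (15 + (-14)²)) = -72*(-67 + (15 + 196)) = -72*(-67 + 211) = -72*144 = -10368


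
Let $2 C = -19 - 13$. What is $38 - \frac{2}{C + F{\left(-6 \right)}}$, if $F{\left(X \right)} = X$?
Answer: $\frac{419}{11} \approx 38.091$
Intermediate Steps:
$C = -16$ ($C = \frac{-19 - 13}{2} = \frac{1}{2} \left(-32\right) = -16$)
$38 - \frac{2}{C + F{\left(-6 \right)}} = 38 - \frac{2}{-16 - 6} = 38 - \frac{2}{-22} = 38 - - \frac{1}{11} = 38 + \frac{1}{11} = \frac{419}{11}$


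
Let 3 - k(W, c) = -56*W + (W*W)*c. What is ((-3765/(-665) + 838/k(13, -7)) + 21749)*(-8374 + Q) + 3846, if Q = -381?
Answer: -24242200180109/127281 ≈ -1.9046e+8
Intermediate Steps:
k(W, c) = 3 + 56*W - c*W**2 (k(W, c) = 3 - (-56*W + (W*W)*c) = 3 - (-56*W + W**2*c) = 3 - (-56*W + c*W**2) = 3 + (56*W - c*W**2) = 3 + 56*W - c*W**2)
((-3765/(-665) + 838/k(13, -7)) + 21749)*(-8374 + Q) + 3846 = ((-3765/(-665) + 838/(3 + 56*13 - 1*(-7)*13**2)) + 21749)*(-8374 - 381) + 3846 = ((-3765*(-1/665) + 838/(3 + 728 - 1*(-7)*169)) + 21749)*(-8755) + 3846 = ((753/133 + 838/(3 + 728 + 1183)) + 21749)*(-8755) + 3846 = ((753/133 + 838/1914) + 21749)*(-8755) + 3846 = ((753/133 + 838*(1/1914)) + 21749)*(-8755) + 3846 = ((753/133 + 419/957) + 21749)*(-8755) + 3846 = (776348/127281 + 21749)*(-8755) + 3846 = (2769010817/127281)*(-8755) + 3846 = -24242689702835/127281 + 3846 = -24242200180109/127281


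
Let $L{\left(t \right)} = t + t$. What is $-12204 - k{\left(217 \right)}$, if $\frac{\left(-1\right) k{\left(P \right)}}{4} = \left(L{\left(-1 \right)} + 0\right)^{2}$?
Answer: $-12188$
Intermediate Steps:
$L{\left(t \right)} = 2 t$
$k{\left(P \right)} = -16$ ($k{\left(P \right)} = - 4 \left(2 \left(-1\right) + 0\right)^{2} = - 4 \left(-2 + 0\right)^{2} = - 4 \left(-2\right)^{2} = \left(-4\right) 4 = -16$)
$-12204 - k{\left(217 \right)} = -12204 - -16 = -12204 + 16 = -12188$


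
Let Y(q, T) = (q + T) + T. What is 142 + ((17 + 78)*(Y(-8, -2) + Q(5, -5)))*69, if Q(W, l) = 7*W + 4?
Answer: 177127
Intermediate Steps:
Q(W, l) = 4 + 7*W
Y(q, T) = q + 2*T (Y(q, T) = (T + q) + T = q + 2*T)
142 + ((17 + 78)*(Y(-8, -2) + Q(5, -5)))*69 = 142 + ((17 + 78)*((-8 + 2*(-2)) + (4 + 7*5)))*69 = 142 + (95*((-8 - 4) + (4 + 35)))*69 = 142 + (95*(-12 + 39))*69 = 142 + (95*27)*69 = 142 + 2565*69 = 142 + 176985 = 177127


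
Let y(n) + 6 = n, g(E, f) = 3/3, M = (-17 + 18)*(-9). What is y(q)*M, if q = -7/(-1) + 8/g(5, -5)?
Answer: -81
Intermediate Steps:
M = -9 (M = 1*(-9) = -9)
g(E, f) = 1 (g(E, f) = 3*(⅓) = 1)
q = 15 (q = -7/(-1) + 8/1 = -7*(-1) + 8*1 = 7 + 8 = 15)
y(n) = -6 + n
y(q)*M = (-6 + 15)*(-9) = 9*(-9) = -81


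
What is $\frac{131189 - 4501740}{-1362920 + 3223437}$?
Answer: $- \frac{4370551}{1860517} \approx -2.3491$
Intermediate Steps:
$\frac{131189 - 4501740}{-1362920 + 3223437} = - \frac{4370551}{1860517}$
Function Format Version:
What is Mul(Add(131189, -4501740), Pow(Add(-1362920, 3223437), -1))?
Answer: Rational(-4370551, 1860517) ≈ -2.3491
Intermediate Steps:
Mul(Add(131189, -4501740), Pow(Add(-1362920, 3223437), -1)) = Mul(-4370551, Pow(1860517, -1)) = Mul(-4370551, Rational(1, 1860517)) = Rational(-4370551, 1860517)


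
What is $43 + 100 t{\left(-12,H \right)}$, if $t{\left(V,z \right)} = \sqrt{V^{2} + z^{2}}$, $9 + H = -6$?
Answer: $43 + 300 \sqrt{41} \approx 1963.9$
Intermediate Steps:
$H = -15$ ($H = -9 - 6 = -15$)
$43 + 100 t{\left(-12,H \right)} = 43 + 100 \sqrt{\left(-12\right)^{2} + \left(-15\right)^{2}} = 43 + 100 \sqrt{144 + 225} = 43 + 100 \sqrt{369} = 43 + 100 \cdot 3 \sqrt{41} = 43 + 300 \sqrt{41}$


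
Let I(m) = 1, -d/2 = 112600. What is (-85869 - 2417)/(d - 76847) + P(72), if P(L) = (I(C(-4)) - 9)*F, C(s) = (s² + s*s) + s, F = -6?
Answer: 14586542/302047 ≈ 48.292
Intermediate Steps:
d = -225200 (d = -2*112600 = -225200)
C(s) = s + 2*s² (C(s) = (s² + s²) + s = 2*s² + s = s + 2*s²)
P(L) = 48 (P(L) = (1 - 9)*(-6) = -8*(-6) = 48)
(-85869 - 2417)/(d - 76847) + P(72) = (-85869 - 2417)/(-225200 - 76847) + 48 = -88286/(-302047) + 48 = -88286*(-1/302047) + 48 = 88286/302047 + 48 = 14586542/302047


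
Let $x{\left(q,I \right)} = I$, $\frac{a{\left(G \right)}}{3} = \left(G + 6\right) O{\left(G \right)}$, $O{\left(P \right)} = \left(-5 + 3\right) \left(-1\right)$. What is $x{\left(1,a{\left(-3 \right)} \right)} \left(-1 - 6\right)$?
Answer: $-126$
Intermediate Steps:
$O{\left(P \right)} = 2$ ($O{\left(P \right)} = \left(-2\right) \left(-1\right) = 2$)
$a{\left(G \right)} = 36 + 6 G$ ($a{\left(G \right)} = 3 \left(G + 6\right) 2 = 3 \left(6 + G\right) 2 = 3 \left(12 + 2 G\right) = 36 + 6 G$)
$x{\left(1,a{\left(-3 \right)} \right)} \left(-1 - 6\right) = \left(36 + 6 \left(-3\right)\right) \left(-1 - 6\right) = \left(36 - 18\right) \left(-7\right) = 18 \left(-7\right) = -126$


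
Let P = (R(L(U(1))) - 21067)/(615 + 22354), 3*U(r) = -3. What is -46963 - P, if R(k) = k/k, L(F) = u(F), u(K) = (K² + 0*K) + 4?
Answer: -1078672081/22969 ≈ -46962.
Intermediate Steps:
u(K) = 4 + K² (u(K) = (K² + 0) + 4 = K² + 4 = 4 + K²)
U(r) = -1 (U(r) = (⅓)*(-3) = -1)
L(F) = 4 + F²
R(k) = 1
P = -21066/22969 (P = (1 - 21067)/(615 + 22354) = -21066/22969 ≈ -0.91715)
-46963 - P = -46963 - 1*(-21066/22969) = -46963 + 21066/22969 = -1078672081/22969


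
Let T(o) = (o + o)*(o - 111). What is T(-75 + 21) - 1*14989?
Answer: 2831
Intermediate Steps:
T(o) = 2*o*(-111 + o) (T(o) = (2*o)*(-111 + o) = 2*o*(-111 + o))
T(-75 + 21) - 1*14989 = 2*(-75 + 21)*(-111 + (-75 + 21)) - 1*14989 = 2*(-54)*(-111 - 54) - 14989 = 2*(-54)*(-165) - 14989 = 17820 - 14989 = 2831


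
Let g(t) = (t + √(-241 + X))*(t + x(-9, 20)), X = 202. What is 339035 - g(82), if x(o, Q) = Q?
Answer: 330671 - 102*I*√39 ≈ 3.3067e+5 - 636.99*I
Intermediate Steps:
g(t) = (20 + t)*(t + I*√39) (g(t) = (t + √(-241 + 202))*(t + 20) = (t + √(-39))*(20 + t) = (t + I*√39)*(20 + t) = (20 + t)*(t + I*√39))
339035 - g(82) = 339035 - (82² + 20*82 + 20*I*√39 + I*82*√39) = 339035 - (6724 + 1640 + 20*I*√39 + 82*I*√39) = 339035 - (8364 + 102*I*√39) = 339035 + (-8364 - 102*I*√39) = 330671 - 102*I*√39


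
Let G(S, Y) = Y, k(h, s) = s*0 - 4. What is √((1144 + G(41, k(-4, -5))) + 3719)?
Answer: √4859 ≈ 69.707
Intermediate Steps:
k(h, s) = -4 (k(h, s) = 0 - 4 = -4)
√((1144 + G(41, k(-4, -5))) + 3719) = √((1144 - 4) + 3719) = √(1140 + 3719) = √4859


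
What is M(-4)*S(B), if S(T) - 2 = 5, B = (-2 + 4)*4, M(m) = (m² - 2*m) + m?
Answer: 140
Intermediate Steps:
M(m) = m² - m
B = 8 (B = 2*4 = 8)
S(T) = 7 (S(T) = 2 + 5 = 7)
M(-4)*S(B) = -4*(-1 - 4)*7 = -4*(-5)*7 = 20*7 = 140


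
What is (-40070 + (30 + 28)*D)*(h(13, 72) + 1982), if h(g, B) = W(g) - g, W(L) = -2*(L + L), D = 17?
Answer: -74924028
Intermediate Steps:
W(L) = -4*L
h(g, B) = -5*g (h(g, B) = -4*g - g = -5*g)
(-40070 + (30 + 28)*D)*(h(13, 72) + 1982) = (-40070 + (30 + 28)*17)*(-5*13 + 1982) = (-40070 + 58*17)*(-65 + 1982) = (-40070 + 986)*1917 = -39084*1917 = -74924028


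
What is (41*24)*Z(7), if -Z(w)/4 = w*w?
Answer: -192864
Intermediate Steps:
Z(w) = -4*w² (Z(w) = -4*w*w = -4*w²)
(41*24)*Z(7) = (41*24)*(-4*7²) = 984*(-4*49) = 984*(-196) = -192864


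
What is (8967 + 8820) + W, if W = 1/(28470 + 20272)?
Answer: 866973955/48742 ≈ 17787.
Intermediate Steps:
W = 1/48742 ≈ 2.0516e-5
(8967 + 8820) + W = (8967 + 8820) + 1/48742 = 17787 + 1/48742 = 866973955/48742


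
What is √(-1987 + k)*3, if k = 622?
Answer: 3*I*√1365 ≈ 110.84*I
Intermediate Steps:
√(-1987 + k)*3 = √(-1987 + 622)*3 = √(-1365)*3 = (I*√1365)*3 = 3*I*√1365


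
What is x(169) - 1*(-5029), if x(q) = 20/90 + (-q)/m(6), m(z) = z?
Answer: 90019/18 ≈ 5001.1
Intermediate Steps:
x(q) = 2/9 - q/6 (x(q) = 20/90 - q/6 = 20*(1/90) - q*(⅙) = 2/9 - q/6)
x(169) - 1*(-5029) = (2/9 - ⅙*169) - 1*(-5029) = (2/9 - 169/6) + 5029 = -503/18 + 5029 = 90019/18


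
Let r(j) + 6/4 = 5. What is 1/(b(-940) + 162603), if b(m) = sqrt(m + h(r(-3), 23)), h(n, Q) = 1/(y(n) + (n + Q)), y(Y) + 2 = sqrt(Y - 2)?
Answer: 1/(162603 + I*sqrt(940 - 1/(49/2 + sqrt(6)/2))) ≈ 6.1499e-6 - 1.16e-9*I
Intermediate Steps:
r(j) = 7/2 (r(j) = -3/2 + 5 = 7/2)
y(Y) = -2 + sqrt(-2 + Y) (y(Y) = -2 + sqrt(Y - 2) = -2 + sqrt(-2 + Y))
h(n, Q) = 1/(-2 + Q + n + sqrt(-2 + n)) (h(n, Q) = 1/((-2 + sqrt(-2 + n)) + (n + Q)) = 1/((-2 + sqrt(-2 + n)) + (Q + n)) = 1/(-2 + Q + n + sqrt(-2 + n)))
b(m) = sqrt(m + 1/(49/2 + sqrt(6)/2)) (b(m) = sqrt(m + 1/(-2 + 23 + 7/2 + sqrt(-2 + 7/2))) = sqrt(m + 1/(-2 + 23 + 7/2 + sqrt(3/2))) = sqrt(m + 1/(-2 + 23 + 7/2 + sqrt(6)/2)) = sqrt(m + 1/(49/2 + sqrt(6)/2)))
1/(b(-940) + 162603) = 1/(sqrt(2 - 940*(49 + sqrt(6)))/sqrt(49 + sqrt(6)) + 162603) = 1/(sqrt(2 + (-46060 - 940*sqrt(6)))/sqrt(49 + sqrt(6)) + 162603) = 1/(sqrt(-46058 - 940*sqrt(6))/sqrt(49 + sqrt(6)) + 162603) = 1/(162603 + sqrt(-46058 - 940*sqrt(6))/sqrt(49 + sqrt(6)))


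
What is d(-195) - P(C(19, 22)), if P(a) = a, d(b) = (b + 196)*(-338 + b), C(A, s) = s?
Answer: -555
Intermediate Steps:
d(b) = (-338 + b)*(196 + b) (d(b) = (196 + b)*(-338 + b) = (-338 + b)*(196 + b))
d(-195) - P(C(19, 22)) = (-66248 + (-195)² - 142*(-195)) - 1*22 = (-66248 + 38025 + 27690) - 22 = -533 - 22 = -555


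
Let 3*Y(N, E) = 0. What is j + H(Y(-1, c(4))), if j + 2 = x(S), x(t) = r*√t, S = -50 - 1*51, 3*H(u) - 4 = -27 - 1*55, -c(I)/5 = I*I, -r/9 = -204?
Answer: -28 + 1836*I*√101 ≈ -28.0 + 18452.0*I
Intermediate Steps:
r = 1836 (r = -9*(-204) = 1836)
c(I) = -5*I² (c(I) = -5*I*I = -5*I²)
Y(N, E) = 0 (Y(N, E) = (⅓)*0 = 0)
H(u) = -26 (H(u) = 4/3 + (-27 - 1*55)/3 = 4/3 + (-27 - 55)/3 = 4/3 + (⅓)*(-82) = 4/3 - 82/3 = -26)
S = -101 (S = -50 - 51 = -101)
x(t) = 1836*√t
j = -2 + 1836*I*√101 (j = -2 + 1836*√(-101) = -2 + 1836*(I*√101) = -2 + 1836*I*√101 ≈ -2.0 + 18452.0*I)
j + H(Y(-1, c(4))) = (-2 + 1836*I*√101) - 26 = -28 + 1836*I*√101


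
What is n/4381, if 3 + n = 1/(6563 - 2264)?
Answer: -992/1448763 ≈ -0.00068472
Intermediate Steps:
n = -12896/4299 (n = -3 + 1/(6563 - 2264) = -3 + 1/4299 = -12896/4299 ≈ -2.9998)
n/4381 = -12896/4299/4381 = -12896/4299*1/4381 = -992/1448763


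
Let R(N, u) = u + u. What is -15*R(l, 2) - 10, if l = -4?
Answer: -70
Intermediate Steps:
R(N, u) = 2*u
-15*R(l, 2) - 10 = -30*2 - 10 = -15*4 - 10 = -60 - 10 = -70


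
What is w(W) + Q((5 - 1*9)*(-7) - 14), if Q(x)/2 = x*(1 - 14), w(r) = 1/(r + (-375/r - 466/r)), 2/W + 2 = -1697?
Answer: -883657839670/2427631437 ≈ -364.00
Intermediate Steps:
W = -2/1699 (W = 2/(-2 - 1697) = 2/(-1699) = 2*(-1/1699) = -2/1699 ≈ -0.0011772)
w(r) = 1/(r - 841/r)
Q(x) = -26*x (Q(x) = 2*(x*(1 - 14)) = 2*(x*(-13)) = 2*(-13*x) = -26*x)
w(W) + Q((5 - 1*9)*(-7) - 14) = -2/(1699*(-841 + (-2/1699)²)) - 26*((5 - 1*9)*(-7) - 14) = -2/(1699*(-841 + 4/2886601)) - 26*((5 - 9)*(-7) - 14) = -2/(1699*(-2427631437/2886601)) - 26*(-4*(-7) - 14) = -2/1699*(-2886601/2427631437) - 26*(28 - 14) = 3398/2427631437 - 26*14 = 3398/2427631437 - 364 = -883657839670/2427631437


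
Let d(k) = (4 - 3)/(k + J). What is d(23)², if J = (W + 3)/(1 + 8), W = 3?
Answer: 9/5041 ≈ 0.0017854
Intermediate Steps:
J = ⅔ (J = (3 + 3)/(1 + 8) = 6/9 = 6*(⅑) = ⅔ ≈ 0.66667)
d(k) = 1/(⅔ + k) (d(k) = (4 - 3)/(k + ⅔) = 1/(⅔ + k))
d(23)² = (3/(2 + 3*23))² = (3/(2 + 69))² = (3/71)² = 9/5041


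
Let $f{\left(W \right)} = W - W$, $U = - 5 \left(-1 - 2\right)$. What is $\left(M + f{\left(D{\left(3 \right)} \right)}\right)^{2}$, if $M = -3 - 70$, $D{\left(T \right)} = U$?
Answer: $5329$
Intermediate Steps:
$U = 15$ ($U = \left(-5\right) \left(-3\right) = 15$)
$D{\left(T \right)} = 15$
$f{\left(W \right)} = 0$
$M = -73$ ($M = -3 - 70 = -73$)
$\left(M + f{\left(D{\left(3 \right)} \right)}\right)^{2} = \left(-73 + 0\right)^{2} = \left(-73\right)^{2} = 5329$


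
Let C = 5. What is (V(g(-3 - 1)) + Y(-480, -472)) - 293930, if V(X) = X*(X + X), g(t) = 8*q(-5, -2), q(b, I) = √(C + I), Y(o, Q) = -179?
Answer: -293725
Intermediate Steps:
q(b, I) = √(5 + I)
g(t) = 8*√3 (g(t) = 8*√(5 - 2) = 8*√3)
V(X) = 2*X² (V(X) = X*(2*X) = 2*X²)
(V(g(-3 - 1)) + Y(-480, -472)) - 293930 = (2*(8*√3)² - 179) - 293930 = (2*192 - 179) - 293930 = (384 - 179) - 293930 = 205 - 293930 = -293725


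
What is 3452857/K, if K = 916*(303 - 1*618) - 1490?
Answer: -3452857/290030 ≈ -11.905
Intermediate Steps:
K = -290030 (K = 916*(303 - 618) - 1490 = 916*(-315) - 1490 = -288540 - 1490 = -290030)
3452857/K = 3452857/(-290030) = 3452857*(-1/290030) = -3452857/290030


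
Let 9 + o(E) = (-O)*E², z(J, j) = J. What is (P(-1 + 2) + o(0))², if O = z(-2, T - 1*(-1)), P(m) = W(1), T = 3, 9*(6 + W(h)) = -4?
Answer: 19321/81 ≈ 238.53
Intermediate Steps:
W(h) = -58/9 (W(h) = -6 + (⅑)*(-4) = -6 - 4/9 = -58/9)
P(m) = -58/9
O = -2
o(E) = -9 + 2*E² (o(E) = -9 + (-1*(-2))*E² = -9 + 2*E²)
(P(-1 + 2) + o(0))² = (-58/9 + (-9 + 2*0²))² = (-58/9 + (-9 + 2*0))² = (-58/9 + (-9 + 0))² = (-58/9 - 9)² = (-139/9)² = 19321/81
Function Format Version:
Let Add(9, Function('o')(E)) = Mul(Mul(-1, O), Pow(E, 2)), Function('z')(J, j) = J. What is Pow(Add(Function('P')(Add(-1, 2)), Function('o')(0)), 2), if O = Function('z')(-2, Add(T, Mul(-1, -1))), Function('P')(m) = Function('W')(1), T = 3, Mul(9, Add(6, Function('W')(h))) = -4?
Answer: Rational(19321, 81) ≈ 238.53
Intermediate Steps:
Function('W')(h) = Rational(-58, 9) (Function('W')(h) = Add(-6, Mul(Rational(1, 9), -4)) = Add(-6, Rational(-4, 9)) = Rational(-58, 9))
Function('P')(m) = Rational(-58, 9)
O = -2
Function('o')(E) = Add(-9, Mul(2, Pow(E, 2))) (Function('o')(E) = Add(-9, Mul(Mul(-1, -2), Pow(E, 2))) = Add(-9, Mul(2, Pow(E, 2))))
Pow(Add(Function('P')(Add(-1, 2)), Function('o')(0)), 2) = Pow(Add(Rational(-58, 9), Add(-9, Mul(2, Pow(0, 2)))), 2) = Pow(Add(Rational(-58, 9), Add(-9, Mul(2, 0))), 2) = Pow(Add(Rational(-58, 9), Add(-9, 0)), 2) = Pow(Add(Rational(-58, 9), -9), 2) = Pow(Rational(-139, 9), 2) = Rational(19321, 81)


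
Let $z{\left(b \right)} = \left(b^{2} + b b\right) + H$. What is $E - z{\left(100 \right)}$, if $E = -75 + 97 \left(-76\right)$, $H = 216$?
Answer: $-27663$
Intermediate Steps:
$z{\left(b \right)} = 216 + 2 b^{2}$ ($z{\left(b \right)} = \left(b^{2} + b b\right) + 216 = \left(b^{2} + b^{2}\right) + 216 = 2 b^{2} + 216 = 216 + 2 b^{2}$)
$E = -7447$ ($E = -75 - 7372 = -7447$)
$E - z{\left(100 \right)} = -7447 - \left(216 + 2 \cdot 100^{2}\right) = -7447 - \left(216 + 2 \cdot 10000\right) = -7447 - \left(216 + 20000\right) = -7447 - 20216 = -27663$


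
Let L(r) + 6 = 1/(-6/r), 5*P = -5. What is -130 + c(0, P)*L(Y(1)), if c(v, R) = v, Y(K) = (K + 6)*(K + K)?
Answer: -130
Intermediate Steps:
P = -1 (P = (1/5)*(-5) = -1)
Y(K) = 2*K*(6 + K) (Y(K) = (6 + K)*(2*K) = 2*K*(6 + K))
L(r) = -6 - r/6 (L(r) = -6 + 1/(-6/r) = -6 - r/6)
-130 + c(0, P)*L(Y(1)) = -130 + 0*(-6 - (6 + 1)/3) = -130 + 0*(-6 - 7/3) = -130 + 0*(-25/3) = -130 + 0 = -130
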